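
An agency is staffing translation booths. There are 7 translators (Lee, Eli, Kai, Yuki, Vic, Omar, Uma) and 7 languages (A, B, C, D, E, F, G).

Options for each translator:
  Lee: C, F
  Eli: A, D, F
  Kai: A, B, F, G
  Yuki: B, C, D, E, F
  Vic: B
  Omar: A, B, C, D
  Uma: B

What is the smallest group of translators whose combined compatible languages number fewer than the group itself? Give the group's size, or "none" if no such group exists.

2

Take S = {Vic, Uma}. Its neighbourhood is {B}, so |N(S)| = 1 < |S| = 2.
No single vertex violates Hall's condition since each has at least one neighbour, so 2 is the minimum.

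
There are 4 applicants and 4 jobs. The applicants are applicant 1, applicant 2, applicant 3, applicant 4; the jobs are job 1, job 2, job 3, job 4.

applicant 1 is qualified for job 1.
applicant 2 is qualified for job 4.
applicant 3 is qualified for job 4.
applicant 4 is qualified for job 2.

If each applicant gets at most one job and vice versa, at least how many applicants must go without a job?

A valid assignment of size 3: applicant 1-job 1, applicant 2-job 4, applicant 4-job 2.
The set {applicant 2, applicant 3} has only 1 neighbour ({job 4}), so by Hall's theorem at most 3 of the 4 applicants can be matched.
That matches 3 of the 4, leaving 1 unmatched; no matching can do better.

1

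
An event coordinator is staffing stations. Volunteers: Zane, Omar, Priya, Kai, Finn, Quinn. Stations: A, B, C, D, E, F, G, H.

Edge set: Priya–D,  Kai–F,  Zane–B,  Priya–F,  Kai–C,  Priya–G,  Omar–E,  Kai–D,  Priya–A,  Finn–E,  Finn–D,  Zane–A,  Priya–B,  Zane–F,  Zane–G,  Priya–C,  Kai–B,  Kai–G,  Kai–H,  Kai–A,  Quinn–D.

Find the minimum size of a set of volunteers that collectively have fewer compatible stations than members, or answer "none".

3

Take S = {Omar, Finn, Quinn}. Its neighbourhood is {D, E}, so |N(S)| = 2 < |S| = 3.
Every subset of size less than 3 has at least as many neighbours as members, so 3 is the minimum.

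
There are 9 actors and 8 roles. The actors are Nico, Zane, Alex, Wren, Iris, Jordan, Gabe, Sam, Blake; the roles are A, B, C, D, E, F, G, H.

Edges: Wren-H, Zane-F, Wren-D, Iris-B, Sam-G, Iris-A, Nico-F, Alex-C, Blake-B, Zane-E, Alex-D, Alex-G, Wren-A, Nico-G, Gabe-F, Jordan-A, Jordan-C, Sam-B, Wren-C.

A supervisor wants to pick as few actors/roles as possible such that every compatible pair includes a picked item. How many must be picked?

{Zane, Alex, Wren, Iris, Jordan, B, F, G} is a vertex cover of size 8: every edge has an endpoint in this set.
No smaller cover exists because Nico–G, Zane–E, Alex–D, Wren–H, Iris–A, Jordan–C, Gabe–F, Sam–B is a matching of size 8, and a cover must include an endpoint of each of these disjoint edges (König's theorem).

8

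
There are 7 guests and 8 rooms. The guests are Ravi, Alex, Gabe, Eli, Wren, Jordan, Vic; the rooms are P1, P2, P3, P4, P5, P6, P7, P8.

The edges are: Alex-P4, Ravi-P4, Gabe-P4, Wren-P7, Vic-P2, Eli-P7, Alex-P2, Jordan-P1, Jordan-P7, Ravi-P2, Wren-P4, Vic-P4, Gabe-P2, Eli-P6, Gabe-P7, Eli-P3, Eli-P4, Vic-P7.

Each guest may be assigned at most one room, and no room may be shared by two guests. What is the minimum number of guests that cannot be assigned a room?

A valid assignment of size 5: Ravi-P2, Alex-P4, Gabe-P7, Eli-P6, Jordan-P1.
The set {Ravi, Alex, Gabe, Wren, Vic} has only 3 neighbours ({P2, P4, P7}), so by Hall's theorem at most 5 of the 7 guests can be matched.
That matches 5 of the 7, leaving 2 unmatched; no matching can do better.

2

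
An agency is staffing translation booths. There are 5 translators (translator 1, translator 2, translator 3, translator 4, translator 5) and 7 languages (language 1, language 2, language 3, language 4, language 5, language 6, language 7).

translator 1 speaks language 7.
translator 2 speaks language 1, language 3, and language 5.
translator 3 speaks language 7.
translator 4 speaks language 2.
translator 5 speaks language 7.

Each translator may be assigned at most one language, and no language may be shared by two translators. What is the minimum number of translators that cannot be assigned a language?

2

One maximum matching: translator 1–language 7, translator 2–language 1, translator 4–language 2.
The set {translator 1, translator 3, translator 5} has only 1 neighbour ({language 7}), so by Hall's theorem at most 3 of the 5 translators can be matched.
That matches 3 of the 5, leaving 2 unmatched; no matching can do better.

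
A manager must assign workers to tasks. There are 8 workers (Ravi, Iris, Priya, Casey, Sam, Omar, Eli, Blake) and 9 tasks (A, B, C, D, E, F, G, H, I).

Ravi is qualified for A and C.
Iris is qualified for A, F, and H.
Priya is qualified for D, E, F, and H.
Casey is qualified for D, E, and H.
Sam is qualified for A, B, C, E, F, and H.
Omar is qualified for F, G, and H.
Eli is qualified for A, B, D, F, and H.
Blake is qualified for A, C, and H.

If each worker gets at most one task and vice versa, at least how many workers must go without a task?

0

One maximum matching: Ravi-A, Iris-F, Priya-E, Casey-D, Sam-B, Omar-G, Eli-H, Blake-C.
All 8 workers are matched, so no larger matching exists.
That matches 8 of the 8, leaving 0 unmatched; no matching can do better.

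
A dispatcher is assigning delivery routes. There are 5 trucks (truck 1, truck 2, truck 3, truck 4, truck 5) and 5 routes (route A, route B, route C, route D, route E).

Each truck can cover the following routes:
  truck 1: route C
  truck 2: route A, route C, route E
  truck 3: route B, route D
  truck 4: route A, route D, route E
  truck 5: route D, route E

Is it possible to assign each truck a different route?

Yes

For example, pair truck 1-route C, truck 2-route A, truck 3-route B, truck 4-route D, truck 5-route E.
All 5 trucks are covered.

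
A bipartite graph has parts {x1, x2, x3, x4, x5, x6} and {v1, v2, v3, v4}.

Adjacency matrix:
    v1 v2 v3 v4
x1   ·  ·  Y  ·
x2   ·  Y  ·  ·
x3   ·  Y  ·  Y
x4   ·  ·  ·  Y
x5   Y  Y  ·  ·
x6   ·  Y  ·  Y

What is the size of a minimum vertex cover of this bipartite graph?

4

A maximum matching has 4 edges (e.g. x1–v3, x2–v2, x3–v4, x5–v1).
By König's theorem the minimum vertex cover has the same size. One such cover is {x1, x5, v2, v4}.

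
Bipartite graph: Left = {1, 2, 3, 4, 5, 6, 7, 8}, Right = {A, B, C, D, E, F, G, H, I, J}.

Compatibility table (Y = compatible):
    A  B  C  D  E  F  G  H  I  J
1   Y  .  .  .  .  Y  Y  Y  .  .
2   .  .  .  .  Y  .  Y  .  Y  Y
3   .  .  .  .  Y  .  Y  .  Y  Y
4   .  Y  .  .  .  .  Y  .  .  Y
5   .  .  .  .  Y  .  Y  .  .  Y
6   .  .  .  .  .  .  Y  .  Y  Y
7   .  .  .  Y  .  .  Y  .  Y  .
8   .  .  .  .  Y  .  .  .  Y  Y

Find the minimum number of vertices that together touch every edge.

A maximum matching has 7 edges (e.g. 1–F, 2–I, 3–E, 4–B, 5–G, 6–J, 7–D).
By König's theorem the minimum vertex cover has the same size. One such cover is {1, 4, 7, E, G, I, J}.

7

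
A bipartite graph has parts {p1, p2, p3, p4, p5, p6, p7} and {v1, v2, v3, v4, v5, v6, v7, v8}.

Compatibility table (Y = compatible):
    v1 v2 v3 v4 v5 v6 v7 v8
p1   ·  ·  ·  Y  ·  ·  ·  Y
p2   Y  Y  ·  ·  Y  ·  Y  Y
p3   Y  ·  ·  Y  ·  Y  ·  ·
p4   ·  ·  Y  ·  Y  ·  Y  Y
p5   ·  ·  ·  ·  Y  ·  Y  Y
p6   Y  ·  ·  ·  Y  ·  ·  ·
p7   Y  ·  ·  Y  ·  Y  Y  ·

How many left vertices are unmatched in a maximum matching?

0

A valid assignment of size 7: p1-v4, p2-v2, p3-v1, p4-v8, p5-v7, p6-v5, p7-v6.
All 7 left vertices are matched, so no larger matching exists.
That matches 7 of the 7, leaving 0 unmatched; no matching can do better.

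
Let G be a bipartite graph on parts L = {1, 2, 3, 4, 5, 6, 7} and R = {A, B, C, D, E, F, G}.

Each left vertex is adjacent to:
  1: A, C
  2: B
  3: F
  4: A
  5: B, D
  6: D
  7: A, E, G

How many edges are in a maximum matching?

One maximum matching: 1–C, 2–B, 3–F, 4–A, 5–D, 7–E.
The set {2, 5, 6} has only 2 neighbours ({B, D}), so by Hall's theorem at most 6 of the 7 left vertices can be matched.

6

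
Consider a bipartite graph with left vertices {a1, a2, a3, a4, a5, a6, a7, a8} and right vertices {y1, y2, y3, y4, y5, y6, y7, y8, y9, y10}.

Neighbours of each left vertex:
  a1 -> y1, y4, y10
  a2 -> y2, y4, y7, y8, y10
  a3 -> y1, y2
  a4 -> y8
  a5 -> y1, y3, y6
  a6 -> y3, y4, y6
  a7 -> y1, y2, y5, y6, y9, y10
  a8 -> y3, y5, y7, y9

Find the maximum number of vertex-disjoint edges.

One maximum matching: a1–y1, a2–y7, a3–y2, a4–y8, a5–y6, a6–y4, a7–y10, a8–y3.
All 8 left vertices are matched, so no larger matching exists.

8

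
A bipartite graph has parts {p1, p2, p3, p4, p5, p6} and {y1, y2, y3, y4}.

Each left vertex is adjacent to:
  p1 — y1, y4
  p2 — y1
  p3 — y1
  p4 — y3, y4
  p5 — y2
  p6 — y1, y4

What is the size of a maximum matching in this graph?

A valid assignment of size 4: p1–y4, p2–y1, p4–y3, p5–y2.
The set {p1, p2, p3, p6} has only 2 neighbours ({y1, y4}), so by Hall's theorem at most 4 of the 6 left vertices can be matched.

4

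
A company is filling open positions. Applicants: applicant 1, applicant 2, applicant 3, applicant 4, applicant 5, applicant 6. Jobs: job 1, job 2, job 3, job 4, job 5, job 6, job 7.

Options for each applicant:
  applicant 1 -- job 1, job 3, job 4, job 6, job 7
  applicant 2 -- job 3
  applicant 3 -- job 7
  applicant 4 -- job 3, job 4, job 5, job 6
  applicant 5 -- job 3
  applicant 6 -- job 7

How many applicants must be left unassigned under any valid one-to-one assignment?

2

A valid assignment of size 4: applicant 1–job 1, applicant 2–job 3, applicant 3–job 7, applicant 4–job 6.
The set {applicant 2, applicant 3, applicant 5, applicant 6} has only 2 neighbours ({job 3, job 7}), so by Hall's theorem at most 4 of the 6 applicants can be matched.
That matches 4 of the 6, leaving 2 unmatched; no matching can do better.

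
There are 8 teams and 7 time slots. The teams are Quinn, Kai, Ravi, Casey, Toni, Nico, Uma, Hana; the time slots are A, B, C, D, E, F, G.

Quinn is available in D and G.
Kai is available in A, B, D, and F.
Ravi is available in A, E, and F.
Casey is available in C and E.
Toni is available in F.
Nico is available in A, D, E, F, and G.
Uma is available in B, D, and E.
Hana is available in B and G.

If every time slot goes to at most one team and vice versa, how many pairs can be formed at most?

A valid assignment of size 7: Quinn–G, Kai–D, Ravi–E, Casey–C, Toni–F, Nico–A, Uma–B.
The set {Quinn, Kai, Ravi, Toni, Nico, Uma, Hana} has only 6 neighbours ({A, B, D, E, F, G}), so by Hall's theorem at most 7 of the 8 teams can be matched.

7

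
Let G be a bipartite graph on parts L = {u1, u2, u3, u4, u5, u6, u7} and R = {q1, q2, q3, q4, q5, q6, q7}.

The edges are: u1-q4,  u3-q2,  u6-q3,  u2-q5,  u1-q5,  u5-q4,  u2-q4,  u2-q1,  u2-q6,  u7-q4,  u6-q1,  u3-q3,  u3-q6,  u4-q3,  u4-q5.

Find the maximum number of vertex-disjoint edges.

6

One maximum matching: u1–q5, u2–q6, u3–q2, u4–q3, u5–q4, u6–q1.
The set {u5, u7} has only 1 neighbour ({q4}), so by Hall's theorem at most 6 of the 7 left vertices can be matched.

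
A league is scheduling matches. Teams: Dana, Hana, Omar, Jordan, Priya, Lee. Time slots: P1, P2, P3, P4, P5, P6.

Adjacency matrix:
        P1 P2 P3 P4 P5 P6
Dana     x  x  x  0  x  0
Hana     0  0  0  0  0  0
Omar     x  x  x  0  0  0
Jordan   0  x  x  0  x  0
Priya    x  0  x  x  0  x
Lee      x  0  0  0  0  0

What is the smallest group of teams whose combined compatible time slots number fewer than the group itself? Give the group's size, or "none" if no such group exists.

1

Take S = {Hana}. Its neighbourhood is {}, so |N(S)| = 0 < |S| = 1.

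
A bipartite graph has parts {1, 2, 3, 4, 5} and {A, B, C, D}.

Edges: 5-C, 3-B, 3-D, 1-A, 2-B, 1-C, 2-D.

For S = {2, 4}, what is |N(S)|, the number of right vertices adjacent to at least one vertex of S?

2

The union of neighbours of {2, 4} is {B, D}, which has 2 elements.
Since |N(S)| = 2 ≥ |S| = 2, Hall's condition holds for this subset.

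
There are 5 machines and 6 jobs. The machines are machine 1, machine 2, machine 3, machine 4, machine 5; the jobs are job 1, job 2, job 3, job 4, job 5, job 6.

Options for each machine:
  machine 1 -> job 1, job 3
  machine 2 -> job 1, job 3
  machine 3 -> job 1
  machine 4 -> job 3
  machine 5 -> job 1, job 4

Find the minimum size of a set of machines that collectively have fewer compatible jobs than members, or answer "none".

3

Take S = {machine 1, machine 2, machine 3}. Its neighbourhood is {job 1, job 3}, so |N(S)| = 2 < |S| = 3.
Every subset of size less than 3 has at least as many neighbours as members, so 3 is the minimum.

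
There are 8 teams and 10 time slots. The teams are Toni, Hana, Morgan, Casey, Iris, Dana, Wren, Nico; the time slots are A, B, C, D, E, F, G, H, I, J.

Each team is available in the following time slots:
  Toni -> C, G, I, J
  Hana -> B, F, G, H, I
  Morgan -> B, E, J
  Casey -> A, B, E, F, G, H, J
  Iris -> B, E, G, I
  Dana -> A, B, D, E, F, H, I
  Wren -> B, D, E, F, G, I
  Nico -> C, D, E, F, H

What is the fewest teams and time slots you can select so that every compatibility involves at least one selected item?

8

The 8 edges Toni–C, Hana–H, Morgan–B, Casey–J, Iris–G, Dana–A, Wren–F, Nico–E form a matching, so any vertex cover needs at least 8 vertices (one per matched edge).
Conversely {Toni, Hana, Morgan, Casey, Iris, Dana, Wren, Nico} meets every edge and has exactly 8 vertices, so 8 is optimal.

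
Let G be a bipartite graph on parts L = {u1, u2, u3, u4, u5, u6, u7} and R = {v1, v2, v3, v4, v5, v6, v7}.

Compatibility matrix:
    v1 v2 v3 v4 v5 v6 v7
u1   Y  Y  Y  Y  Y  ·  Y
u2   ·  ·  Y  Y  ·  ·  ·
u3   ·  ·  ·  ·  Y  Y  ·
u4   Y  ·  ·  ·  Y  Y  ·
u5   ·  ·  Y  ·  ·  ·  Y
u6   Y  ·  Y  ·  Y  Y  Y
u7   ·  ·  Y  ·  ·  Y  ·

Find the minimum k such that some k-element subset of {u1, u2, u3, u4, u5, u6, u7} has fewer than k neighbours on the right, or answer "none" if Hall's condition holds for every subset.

A matching saturating every left vertex exists, for instance u1→v2, u2→v4, u3→v5, u4→v1, u5→v7, u6→v3, u7→v6.
By Hall's marriage theorem, this means |N(S)| ≥ |S| for every subset S, so no violating subset exists.

none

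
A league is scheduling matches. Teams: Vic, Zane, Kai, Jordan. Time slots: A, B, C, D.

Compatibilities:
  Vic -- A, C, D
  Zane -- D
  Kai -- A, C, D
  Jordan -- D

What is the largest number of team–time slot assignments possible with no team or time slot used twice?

3

For example, pair Vic–A, Zane–D, Kai–C.
The set {Zane, Jordan} has only 1 neighbour ({D}), so by Hall's theorem at most 3 of the 4 teams can be matched.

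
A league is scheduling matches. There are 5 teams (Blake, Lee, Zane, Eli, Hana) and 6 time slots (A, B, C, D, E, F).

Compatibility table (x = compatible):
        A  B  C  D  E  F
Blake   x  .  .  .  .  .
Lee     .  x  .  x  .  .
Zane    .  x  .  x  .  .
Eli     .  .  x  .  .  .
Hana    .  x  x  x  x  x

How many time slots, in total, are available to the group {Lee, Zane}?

The union of neighbours of {Lee, Zane} is {B, D}, which has 2 elements.
Since |N(S)| = 2 ≥ |S| = 2, Hall's condition holds for this subset.

2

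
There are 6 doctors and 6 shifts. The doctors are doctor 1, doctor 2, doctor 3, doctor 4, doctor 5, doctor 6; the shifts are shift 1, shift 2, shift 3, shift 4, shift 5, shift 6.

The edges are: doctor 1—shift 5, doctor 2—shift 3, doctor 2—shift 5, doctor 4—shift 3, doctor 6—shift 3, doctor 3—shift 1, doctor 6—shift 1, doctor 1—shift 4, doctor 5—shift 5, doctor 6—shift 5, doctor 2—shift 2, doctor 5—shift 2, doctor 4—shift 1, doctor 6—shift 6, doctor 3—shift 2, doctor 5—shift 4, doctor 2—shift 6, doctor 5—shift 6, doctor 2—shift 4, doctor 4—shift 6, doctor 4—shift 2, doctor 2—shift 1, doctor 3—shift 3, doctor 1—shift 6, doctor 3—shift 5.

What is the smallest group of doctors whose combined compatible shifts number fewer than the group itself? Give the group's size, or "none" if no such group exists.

A matching saturating every doctor exists, for instance doctor 1→shift 4, doctor 2→shift 2, doctor 3→shift 3, doctor 4→shift 1, doctor 5→shift 5, doctor 6→shift 6.
By Hall's marriage theorem, this means |N(S)| ≥ |S| for every subset S, so no violating subset exists.

none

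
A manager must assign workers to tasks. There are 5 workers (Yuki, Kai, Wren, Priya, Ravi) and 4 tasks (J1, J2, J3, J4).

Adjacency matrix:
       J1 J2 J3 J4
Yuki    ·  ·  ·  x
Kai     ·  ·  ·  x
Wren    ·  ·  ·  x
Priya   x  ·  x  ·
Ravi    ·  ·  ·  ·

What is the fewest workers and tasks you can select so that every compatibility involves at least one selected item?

2

{Priya, J4} is a vertex cover of size 2: every edge has an endpoint in this set.
No smaller cover exists because Yuki–J4, Priya–J3 is a matching of size 2, and a cover must include an endpoint of each of these disjoint edges (König's theorem).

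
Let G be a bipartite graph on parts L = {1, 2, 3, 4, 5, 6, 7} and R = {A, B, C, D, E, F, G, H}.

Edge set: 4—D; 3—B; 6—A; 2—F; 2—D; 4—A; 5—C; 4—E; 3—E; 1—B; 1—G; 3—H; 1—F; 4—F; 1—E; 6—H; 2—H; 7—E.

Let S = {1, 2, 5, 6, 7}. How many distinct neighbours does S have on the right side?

The union of neighbours of {1, 2, 5, 6, 7} is {A, B, C, D, E, F, G, H}, which has 8 elements.
Since |N(S)| = 8 ≥ |S| = 5, Hall's condition holds for this subset.

8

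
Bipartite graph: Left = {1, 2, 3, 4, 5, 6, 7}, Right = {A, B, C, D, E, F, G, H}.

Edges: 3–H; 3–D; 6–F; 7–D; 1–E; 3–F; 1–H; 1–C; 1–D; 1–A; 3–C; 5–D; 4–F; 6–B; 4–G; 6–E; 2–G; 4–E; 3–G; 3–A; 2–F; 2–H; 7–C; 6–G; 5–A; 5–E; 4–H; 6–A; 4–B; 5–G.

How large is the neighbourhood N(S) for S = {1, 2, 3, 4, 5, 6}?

8

The union of neighbours of {1, 2, 3, 4, 5, 6} is {A, B, C, D, E, F, G, H}, which has 8 elements.
Since |N(S)| = 8 ≥ |S| = 6, Hall's condition holds for this subset.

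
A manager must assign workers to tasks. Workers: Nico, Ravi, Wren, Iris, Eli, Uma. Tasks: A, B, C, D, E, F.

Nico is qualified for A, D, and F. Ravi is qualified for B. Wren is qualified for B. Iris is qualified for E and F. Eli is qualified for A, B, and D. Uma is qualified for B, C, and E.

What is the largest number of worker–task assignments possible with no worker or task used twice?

For example, pair Nico–D, Ravi–B, Iris–F, Eli–A, Uma–E.
The set {Ravi, Wren} has only 1 neighbour ({B}), so by Hall's theorem at most 5 of the 6 workers can be matched.

5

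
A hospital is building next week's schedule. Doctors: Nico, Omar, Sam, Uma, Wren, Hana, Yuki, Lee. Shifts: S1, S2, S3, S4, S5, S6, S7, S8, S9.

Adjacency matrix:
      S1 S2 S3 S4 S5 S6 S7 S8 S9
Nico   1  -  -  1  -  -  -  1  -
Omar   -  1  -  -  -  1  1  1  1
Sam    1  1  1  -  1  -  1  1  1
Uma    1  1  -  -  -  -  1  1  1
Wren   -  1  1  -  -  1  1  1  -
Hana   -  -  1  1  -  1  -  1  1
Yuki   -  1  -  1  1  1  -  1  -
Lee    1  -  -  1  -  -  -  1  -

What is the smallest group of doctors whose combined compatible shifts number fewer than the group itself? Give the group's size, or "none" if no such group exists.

none

A matching saturating every doctor exists, for instance Nico→S1, Omar→S9, Sam→S3, Uma→S2, Wren→S7, Hana→S8, Yuki→S6, Lee→S4.
By Hall's marriage theorem, this means |N(S)| ≥ |S| for every subset S, so no violating subset exists.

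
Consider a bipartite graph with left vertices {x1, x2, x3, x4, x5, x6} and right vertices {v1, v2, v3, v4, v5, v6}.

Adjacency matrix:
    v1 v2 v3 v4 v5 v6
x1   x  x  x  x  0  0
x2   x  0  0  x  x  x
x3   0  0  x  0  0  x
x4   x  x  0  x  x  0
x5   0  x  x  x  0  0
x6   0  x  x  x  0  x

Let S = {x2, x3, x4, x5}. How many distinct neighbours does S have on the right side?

The union of neighbours of {x2, x3, x4, x5} is {v1, v2, v3, v4, v5, v6}, which has 6 elements.
Since |N(S)| = 6 ≥ |S| = 4, Hall's condition holds for this subset.

6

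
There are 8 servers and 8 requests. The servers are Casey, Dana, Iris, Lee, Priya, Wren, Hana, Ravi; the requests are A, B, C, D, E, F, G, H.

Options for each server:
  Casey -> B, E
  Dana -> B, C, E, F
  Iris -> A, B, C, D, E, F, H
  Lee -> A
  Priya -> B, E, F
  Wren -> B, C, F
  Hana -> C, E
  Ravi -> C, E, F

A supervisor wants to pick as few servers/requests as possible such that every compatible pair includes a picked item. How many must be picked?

6

The 6 edges Casey–E, Dana–C, Iris–H, Lee–A, Priya–F, Wren–B form a matching, so any vertex cover needs at least 6 vertices (one per matched edge).
Conversely {Iris, Lee, B, C, E, F} meets every edge and has exactly 6 vertices, so 6 is optimal.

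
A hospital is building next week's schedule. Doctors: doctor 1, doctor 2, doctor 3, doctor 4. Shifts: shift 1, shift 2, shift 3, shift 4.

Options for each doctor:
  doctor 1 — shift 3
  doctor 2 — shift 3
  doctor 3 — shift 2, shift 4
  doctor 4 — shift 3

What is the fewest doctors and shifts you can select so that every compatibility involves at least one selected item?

A maximum matching has 2 edges (e.g. doctor 1–shift 3, doctor 3–shift 4).
By König's theorem the minimum vertex cover has the same size. One such cover is {doctor 3, shift 3}.

2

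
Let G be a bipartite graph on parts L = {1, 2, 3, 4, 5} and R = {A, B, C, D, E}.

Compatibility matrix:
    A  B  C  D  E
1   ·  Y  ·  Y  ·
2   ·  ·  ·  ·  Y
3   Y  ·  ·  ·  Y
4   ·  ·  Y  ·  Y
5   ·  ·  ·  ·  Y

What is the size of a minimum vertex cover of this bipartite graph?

{1, 3, 4, E} is a vertex cover of size 4: every edge has an endpoint in this set.
No smaller cover exists because 1–B, 2–E, 3–A, 4–C is a matching of size 4, and a cover must include an endpoint of each of these disjoint edges (König's theorem).

4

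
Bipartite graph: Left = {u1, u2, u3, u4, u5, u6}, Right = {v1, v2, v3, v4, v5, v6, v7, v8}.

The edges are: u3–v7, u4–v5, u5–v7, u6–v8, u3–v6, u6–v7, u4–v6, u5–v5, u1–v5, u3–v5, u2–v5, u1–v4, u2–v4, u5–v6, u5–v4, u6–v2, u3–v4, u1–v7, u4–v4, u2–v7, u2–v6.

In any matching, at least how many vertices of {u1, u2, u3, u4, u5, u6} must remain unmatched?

1

One maximum matching: u1–v5, u2–v4, u3–v7, u4–v6, u6–v2.
The set {u1, u2, u3, u4, u5} has only 4 neighbours ({v4, v5, v6, v7}), so by Hall's theorem at most 5 of the 6 left vertices can be matched.
That matches 5 of the 6, leaving 1 unmatched; no matching can do better.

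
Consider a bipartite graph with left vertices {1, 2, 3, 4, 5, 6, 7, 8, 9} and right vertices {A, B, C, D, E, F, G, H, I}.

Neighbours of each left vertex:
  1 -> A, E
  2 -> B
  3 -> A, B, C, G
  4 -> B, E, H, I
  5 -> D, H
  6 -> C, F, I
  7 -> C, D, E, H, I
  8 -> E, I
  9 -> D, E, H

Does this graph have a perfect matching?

A valid assignment of size 9: 1–A, 2–B, 3–G, 4–H, 5–D, 6–F, 7–C, 8–I, 9–E.
Every left vertex is matched, so this is a perfect matching.

Yes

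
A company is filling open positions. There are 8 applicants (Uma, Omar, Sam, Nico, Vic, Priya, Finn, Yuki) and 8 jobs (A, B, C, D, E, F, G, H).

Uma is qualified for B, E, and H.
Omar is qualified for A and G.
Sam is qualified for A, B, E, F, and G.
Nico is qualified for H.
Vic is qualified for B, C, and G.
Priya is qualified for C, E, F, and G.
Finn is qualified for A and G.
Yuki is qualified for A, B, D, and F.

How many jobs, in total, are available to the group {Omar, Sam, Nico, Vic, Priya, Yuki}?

The union of neighbours of {Omar, Sam, Nico, Vic, Priya, Yuki} is {A, B, C, D, E, F, G, H}, which has 8 elements.
Since |N(S)| = 8 ≥ |S| = 6, Hall's condition holds for this subset.

8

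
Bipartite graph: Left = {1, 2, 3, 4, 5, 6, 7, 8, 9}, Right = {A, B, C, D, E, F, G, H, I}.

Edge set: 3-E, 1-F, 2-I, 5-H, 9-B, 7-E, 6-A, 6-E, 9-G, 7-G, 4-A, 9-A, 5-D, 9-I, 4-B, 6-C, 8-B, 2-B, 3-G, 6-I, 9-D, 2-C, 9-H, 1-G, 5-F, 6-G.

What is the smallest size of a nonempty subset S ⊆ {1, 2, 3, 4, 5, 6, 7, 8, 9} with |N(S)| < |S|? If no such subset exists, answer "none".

none

A matching saturating every left vertex exists, for instance 1→F, 2→C, 3→G, 4→A, 5→D, 6→I, 7→E, 8→B, 9→H.
By Hall's marriage theorem, this means |N(S)| ≥ |S| for every subset S, so no violating subset exists.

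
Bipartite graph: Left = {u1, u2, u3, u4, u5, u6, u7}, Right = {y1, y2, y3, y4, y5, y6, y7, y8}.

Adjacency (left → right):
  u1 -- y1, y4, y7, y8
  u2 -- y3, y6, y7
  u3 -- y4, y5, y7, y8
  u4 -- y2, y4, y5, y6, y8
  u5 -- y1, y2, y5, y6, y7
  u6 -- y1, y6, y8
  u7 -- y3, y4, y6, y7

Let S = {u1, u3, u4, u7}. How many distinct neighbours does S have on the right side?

8

The union of neighbours of {u1, u3, u4, u7} is {y1, y2, y3, y4, y5, y6, y7, y8}, which has 8 elements.
Since |N(S)| = 8 ≥ |S| = 4, Hall's condition holds for this subset.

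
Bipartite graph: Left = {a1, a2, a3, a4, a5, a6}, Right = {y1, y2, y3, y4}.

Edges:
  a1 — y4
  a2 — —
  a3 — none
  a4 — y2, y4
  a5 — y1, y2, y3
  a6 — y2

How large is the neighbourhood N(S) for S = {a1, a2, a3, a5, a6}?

4

The union of neighbours of {a1, a2, a3, a5, a6} is {y1, y2, y3, y4}, which has 4 elements.
Since |N(S)| = 4 < |S| = 5, Hall's condition fails for this subset.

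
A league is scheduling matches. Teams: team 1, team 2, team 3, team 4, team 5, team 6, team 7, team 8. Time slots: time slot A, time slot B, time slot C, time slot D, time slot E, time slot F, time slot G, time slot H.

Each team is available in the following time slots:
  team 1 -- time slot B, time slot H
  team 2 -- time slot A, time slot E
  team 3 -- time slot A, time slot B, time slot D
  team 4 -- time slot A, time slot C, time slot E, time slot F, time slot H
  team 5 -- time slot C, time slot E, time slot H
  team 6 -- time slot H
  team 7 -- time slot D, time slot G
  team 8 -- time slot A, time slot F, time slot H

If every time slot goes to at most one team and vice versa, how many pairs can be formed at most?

For example, pair team 1-time slot B, team 2-time slot A, team 3-time slot D, team 4-time slot C, team 5-time slot E, team 6-time slot H, team 7-time slot G, team 8-time slot F.
This saturates every team, so 8 is the maximum.

8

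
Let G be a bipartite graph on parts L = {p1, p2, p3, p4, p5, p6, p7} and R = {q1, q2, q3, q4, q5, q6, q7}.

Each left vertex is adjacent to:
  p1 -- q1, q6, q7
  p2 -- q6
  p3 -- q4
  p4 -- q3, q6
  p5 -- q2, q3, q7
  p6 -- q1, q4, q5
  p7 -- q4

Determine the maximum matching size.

A valid assignment of size 6: p1-q7, p2-q6, p3-q4, p4-q3, p5-q2, p6-q5.
The set {p3, p7} has only 1 neighbour ({q4}), so by Hall's theorem at most 6 of the 7 left vertices can be matched.

6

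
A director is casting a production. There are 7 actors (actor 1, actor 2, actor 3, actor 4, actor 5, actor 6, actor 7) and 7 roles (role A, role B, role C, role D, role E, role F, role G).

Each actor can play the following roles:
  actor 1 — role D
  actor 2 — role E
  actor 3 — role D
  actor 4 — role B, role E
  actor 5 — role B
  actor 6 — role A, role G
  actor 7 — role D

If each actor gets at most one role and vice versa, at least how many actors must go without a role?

3

A valid assignment of size 4: actor 1-role D, actor 2-role E, actor 4-role B, actor 6-role G.
The set {actor 1, actor 2, actor 3, actor 4, actor 5, actor 7} has only 3 neighbours ({role B, role D, role E}), so by Hall's theorem at most 4 of the 7 actors can be matched.
That matches 4 of the 7, leaving 3 unmatched; no matching can do better.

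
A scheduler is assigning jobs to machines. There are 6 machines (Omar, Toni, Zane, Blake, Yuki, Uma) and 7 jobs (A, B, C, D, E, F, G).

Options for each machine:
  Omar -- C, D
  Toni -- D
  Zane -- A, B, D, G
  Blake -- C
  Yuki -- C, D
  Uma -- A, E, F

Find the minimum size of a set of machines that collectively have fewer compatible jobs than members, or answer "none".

Take S = {Omar, Toni, Blake}. Its neighbourhood is {C, D}, so |N(S)| = 2 < |S| = 3.
Every subset of size less than 3 has at least as many neighbours as members, so 3 is the minimum.

3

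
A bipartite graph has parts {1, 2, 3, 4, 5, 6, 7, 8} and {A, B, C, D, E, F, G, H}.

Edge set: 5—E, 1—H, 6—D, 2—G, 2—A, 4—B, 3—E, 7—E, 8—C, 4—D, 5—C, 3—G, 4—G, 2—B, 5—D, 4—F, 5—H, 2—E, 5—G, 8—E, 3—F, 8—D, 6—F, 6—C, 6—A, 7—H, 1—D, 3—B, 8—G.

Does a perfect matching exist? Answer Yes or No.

Yes

One maximum matching: 1-D, 2-A, 3-B, 4-F, 5-G, 6-C, 7-H, 8-E.
Every left vertex is matched, so this is a perfect matching.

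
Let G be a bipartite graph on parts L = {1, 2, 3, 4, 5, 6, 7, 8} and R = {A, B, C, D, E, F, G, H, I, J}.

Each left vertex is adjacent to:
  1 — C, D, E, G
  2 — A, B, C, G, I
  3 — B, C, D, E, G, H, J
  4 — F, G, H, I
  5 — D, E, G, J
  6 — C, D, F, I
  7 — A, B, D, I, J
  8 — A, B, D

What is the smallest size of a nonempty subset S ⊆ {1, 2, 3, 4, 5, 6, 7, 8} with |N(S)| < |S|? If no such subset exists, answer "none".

none

A matching saturating every left vertex exists, for instance 1→E, 2→A, 3→G, 4→F, 5→D, 6→C, 7→J, 8→B.
By Hall's marriage theorem, this means |N(S)| ≥ |S| for every subset S, so no violating subset exists.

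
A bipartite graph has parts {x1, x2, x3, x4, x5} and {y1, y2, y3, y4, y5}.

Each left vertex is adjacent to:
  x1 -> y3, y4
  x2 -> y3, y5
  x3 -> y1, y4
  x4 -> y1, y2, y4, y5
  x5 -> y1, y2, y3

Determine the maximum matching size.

5

One maximum matching: x1–y4, x2–y5, x3–y1, x4–y2, x5–y3.
All 5 left vertices are matched, so no larger matching exists.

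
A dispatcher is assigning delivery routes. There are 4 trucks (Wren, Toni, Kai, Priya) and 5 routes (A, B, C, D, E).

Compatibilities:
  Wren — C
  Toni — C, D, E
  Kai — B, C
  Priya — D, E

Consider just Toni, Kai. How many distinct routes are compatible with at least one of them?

4

The union of neighbours of {Toni, Kai} is {B, C, D, E}, which has 4 elements.
Since |N(S)| = 4 ≥ |S| = 2, Hall's condition holds for this subset.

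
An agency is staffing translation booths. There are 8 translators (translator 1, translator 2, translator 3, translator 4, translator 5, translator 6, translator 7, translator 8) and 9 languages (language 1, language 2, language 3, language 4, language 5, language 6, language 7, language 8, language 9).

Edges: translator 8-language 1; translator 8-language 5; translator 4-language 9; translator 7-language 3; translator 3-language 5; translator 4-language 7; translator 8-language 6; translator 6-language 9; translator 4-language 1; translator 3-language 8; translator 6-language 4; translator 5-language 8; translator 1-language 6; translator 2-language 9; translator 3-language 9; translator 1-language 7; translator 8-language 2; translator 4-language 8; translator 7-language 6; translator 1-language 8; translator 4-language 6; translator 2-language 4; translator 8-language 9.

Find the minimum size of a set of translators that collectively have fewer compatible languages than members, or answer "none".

none

A matching saturating every translator exists, for instance translator 1→language 7, translator 2→language 4, translator 3→language 5, translator 4→language 1, translator 5→language 8, translator 6→language 9, translator 7→language 6, translator 8→language 2.
By Hall's marriage theorem, this means |N(S)| ≥ |S| for every subset S, so no violating subset exists.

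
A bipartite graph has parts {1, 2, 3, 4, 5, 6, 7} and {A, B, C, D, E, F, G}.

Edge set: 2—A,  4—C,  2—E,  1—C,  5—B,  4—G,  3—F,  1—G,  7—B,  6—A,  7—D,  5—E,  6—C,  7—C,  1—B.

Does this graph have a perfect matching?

Yes

For example, pair 1→B, 2→A, 3→F, 4→G, 5→E, 6→C, 7→D.
All 7 left vertices are covered.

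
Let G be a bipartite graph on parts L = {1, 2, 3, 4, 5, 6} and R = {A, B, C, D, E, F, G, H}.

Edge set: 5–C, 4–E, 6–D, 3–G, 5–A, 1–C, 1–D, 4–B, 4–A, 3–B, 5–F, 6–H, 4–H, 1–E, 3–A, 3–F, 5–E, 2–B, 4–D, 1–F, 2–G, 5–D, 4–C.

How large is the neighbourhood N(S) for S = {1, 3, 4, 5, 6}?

8

The union of neighbours of {1, 3, 4, 5, 6} is {A, B, C, D, E, F, G, H}, which has 8 elements.
Since |N(S)| = 8 ≥ |S| = 5, Hall's condition holds for this subset.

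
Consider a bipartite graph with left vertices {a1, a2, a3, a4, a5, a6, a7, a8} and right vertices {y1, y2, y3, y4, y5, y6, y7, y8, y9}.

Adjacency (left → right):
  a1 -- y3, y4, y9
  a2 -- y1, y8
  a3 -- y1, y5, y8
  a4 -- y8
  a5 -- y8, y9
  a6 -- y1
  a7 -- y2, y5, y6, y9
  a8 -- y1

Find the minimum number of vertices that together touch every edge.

6

The 6 edges a1–y3, a2–y1, a3–y5, a4–y8, a5–y9, a7–y2 form a matching, so any vertex cover needs at least 6 vertices (one per matched edge).
Conversely {a1, a3, a5, a7, y1, y8} meets every edge and has exactly 6 vertices, so 6 is optimal.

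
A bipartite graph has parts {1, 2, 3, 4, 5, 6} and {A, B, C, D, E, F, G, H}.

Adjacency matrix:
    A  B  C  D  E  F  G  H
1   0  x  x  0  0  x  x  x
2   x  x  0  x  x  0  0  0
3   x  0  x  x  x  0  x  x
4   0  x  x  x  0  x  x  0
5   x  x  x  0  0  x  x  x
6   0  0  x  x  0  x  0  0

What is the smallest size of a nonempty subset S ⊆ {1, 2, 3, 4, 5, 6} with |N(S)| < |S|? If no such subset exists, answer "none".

none

A matching saturating every left vertex exists, for instance 1→H, 2→E, 3→A, 4→B, 5→G, 6→F.
By Hall's marriage theorem, this means |N(S)| ≥ |S| for every subset S, so no violating subset exists.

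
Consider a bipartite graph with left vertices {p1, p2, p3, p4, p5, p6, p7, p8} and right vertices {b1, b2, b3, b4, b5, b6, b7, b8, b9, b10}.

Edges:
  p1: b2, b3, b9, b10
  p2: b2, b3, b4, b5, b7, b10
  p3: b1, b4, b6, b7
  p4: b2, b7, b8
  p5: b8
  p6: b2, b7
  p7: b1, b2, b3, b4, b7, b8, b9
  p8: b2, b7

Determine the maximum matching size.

A valid assignment of size 7: p1-b3, p2-b5, p3-b6, p4-b2, p5-b8, p6-b7, p7-b1.
The set {p4, p5, p6, p8} has only 3 neighbours ({b2, b7, b8}), so by Hall's theorem at most 7 of the 8 left vertices can be matched.

7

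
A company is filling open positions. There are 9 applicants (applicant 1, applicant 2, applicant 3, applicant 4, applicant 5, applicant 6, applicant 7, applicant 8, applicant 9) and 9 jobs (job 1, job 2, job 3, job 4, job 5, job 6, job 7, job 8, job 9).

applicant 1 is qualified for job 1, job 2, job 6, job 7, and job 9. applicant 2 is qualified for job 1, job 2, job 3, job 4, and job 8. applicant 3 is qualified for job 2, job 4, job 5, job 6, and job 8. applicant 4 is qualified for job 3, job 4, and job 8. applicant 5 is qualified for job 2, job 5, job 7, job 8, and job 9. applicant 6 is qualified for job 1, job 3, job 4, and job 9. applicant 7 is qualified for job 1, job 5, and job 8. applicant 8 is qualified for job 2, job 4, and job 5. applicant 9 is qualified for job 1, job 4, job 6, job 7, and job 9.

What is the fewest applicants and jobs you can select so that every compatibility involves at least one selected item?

9

{applicant 1, applicant 2, applicant 3, applicant 4, applicant 5, applicant 6, applicant 7, applicant 8, applicant 9} is a vertex cover of size 9: every edge has an endpoint in this set.
No smaller cover exists because applicant 1–job 7, applicant 2–job 4, applicant 3–job 6, applicant 4–job 8, applicant 5–job 5, applicant 6–job 3, applicant 7–job 1, applicant 8–job 2, applicant 9–job 9 is a matching of size 9, and a cover must include an endpoint of each of these disjoint edges (König's theorem).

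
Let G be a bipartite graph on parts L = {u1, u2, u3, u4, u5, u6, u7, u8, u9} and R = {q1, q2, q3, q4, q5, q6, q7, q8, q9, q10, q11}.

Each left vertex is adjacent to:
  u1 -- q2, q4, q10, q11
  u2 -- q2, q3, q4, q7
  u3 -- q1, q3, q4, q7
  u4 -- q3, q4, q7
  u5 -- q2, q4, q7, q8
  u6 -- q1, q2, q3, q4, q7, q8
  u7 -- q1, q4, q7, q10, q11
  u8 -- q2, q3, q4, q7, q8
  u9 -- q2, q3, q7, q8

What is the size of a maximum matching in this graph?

8

A valid assignment of size 8: u1-q10, u2-q2, u3-q1, u4-q3, u5-q8, u6-q7, u7-q11, u8-q4.
The set {u2, u3, u4, u5, u6, u8, u9} has only 6 neighbours ({q1, q2, q3, q4, q7, q8}), so by Hall's theorem at most 8 of the 9 left vertices can be matched.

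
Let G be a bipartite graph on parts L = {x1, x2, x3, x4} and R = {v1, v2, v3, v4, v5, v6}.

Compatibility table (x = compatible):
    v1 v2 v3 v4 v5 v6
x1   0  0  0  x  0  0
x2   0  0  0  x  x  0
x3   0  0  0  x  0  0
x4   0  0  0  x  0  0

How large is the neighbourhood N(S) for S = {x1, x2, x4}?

2

The union of neighbours of {x1, x2, x4} is {v4, v5}, which has 2 elements.
Since |N(S)| = 2 < |S| = 3, Hall's condition fails for this subset.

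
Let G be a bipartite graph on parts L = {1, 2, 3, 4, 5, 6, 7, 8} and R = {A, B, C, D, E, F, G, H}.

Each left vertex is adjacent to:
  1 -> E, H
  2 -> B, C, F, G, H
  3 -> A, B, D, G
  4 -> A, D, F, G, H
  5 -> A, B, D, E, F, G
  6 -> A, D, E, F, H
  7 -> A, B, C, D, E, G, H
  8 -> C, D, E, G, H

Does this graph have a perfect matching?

A valid assignment of size 8: 1-E, 2-C, 3-D, 4-H, 5-B, 6-F, 7-A, 8-G.
All 8 left vertices are covered.

Yes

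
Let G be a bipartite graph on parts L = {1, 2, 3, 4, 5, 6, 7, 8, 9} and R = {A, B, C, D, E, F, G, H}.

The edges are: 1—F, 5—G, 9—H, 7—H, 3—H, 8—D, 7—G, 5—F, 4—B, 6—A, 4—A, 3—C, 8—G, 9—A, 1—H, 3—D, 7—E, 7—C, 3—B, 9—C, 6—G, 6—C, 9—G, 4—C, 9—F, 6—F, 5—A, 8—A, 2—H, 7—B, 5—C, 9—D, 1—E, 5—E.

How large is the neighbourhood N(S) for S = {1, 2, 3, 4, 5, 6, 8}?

The union of neighbours of {1, 2, 3, 4, 5, 6, 8} is {A, B, C, D, E, F, G, H}, which has 8 elements.
Since |N(S)| = 8 ≥ |S| = 7, Hall's condition holds for this subset.

8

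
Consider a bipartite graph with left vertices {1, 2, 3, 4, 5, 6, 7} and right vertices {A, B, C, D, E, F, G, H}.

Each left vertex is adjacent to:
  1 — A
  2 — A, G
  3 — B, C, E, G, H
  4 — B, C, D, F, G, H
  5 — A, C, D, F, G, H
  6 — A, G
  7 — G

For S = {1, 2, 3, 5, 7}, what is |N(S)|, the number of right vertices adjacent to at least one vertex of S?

8

The union of neighbours of {1, 2, 3, 5, 7} is {A, B, C, D, E, F, G, H}, which has 8 elements.
Since |N(S)| = 8 ≥ |S| = 5, Hall's condition holds for this subset.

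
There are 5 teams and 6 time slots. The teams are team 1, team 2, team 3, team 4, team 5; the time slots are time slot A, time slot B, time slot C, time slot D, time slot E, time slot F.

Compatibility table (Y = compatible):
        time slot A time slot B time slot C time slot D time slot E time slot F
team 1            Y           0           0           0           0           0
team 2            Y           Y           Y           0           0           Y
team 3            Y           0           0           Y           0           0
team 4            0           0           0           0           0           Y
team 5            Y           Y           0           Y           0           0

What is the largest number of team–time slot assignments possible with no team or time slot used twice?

5

One maximum matching: team 1–time slot A, team 2–time slot C, team 3–time slot D, team 4–time slot F, team 5–time slot B.
This saturates every team, so 5 is the maximum.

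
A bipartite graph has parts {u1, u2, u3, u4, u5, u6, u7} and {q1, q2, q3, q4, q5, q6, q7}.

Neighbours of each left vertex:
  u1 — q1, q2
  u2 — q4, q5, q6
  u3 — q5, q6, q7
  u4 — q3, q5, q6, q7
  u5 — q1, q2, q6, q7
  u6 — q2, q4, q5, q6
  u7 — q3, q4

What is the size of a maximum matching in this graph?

7

One maximum matching: u1-q1, u2-q6, u3-q5, u4-q3, u5-q7, u6-q2, u7-q4.
All 7 left vertices are matched, so no larger matching exists.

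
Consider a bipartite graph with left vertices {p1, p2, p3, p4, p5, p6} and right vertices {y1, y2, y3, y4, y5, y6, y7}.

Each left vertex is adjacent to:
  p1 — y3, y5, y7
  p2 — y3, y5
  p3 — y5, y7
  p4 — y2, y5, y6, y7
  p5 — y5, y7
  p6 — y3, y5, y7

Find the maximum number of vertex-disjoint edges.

4

For example, pair p1-y3, p2-y5, p3-y7, p4-y2.
The set {p1, p2, p3, p5, p6} has only 3 neighbours ({y3, y5, y7}), so by Hall's theorem at most 4 of the 6 left vertices can be matched.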